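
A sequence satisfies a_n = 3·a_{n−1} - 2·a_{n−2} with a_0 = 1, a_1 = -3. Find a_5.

With companion matrix A = [[3, -2], [1, 0]], [a_n, a_{n−1}]ᵀ = A·[a_{n−1}, a_{n−2}]ᵀ, so [a_5, a_4]ᵀ = A⁴·[a_1, a_0]ᵀ.
A⁴ = [[31, -30], [15, -14]], giving [a_5, a_4]ᵀ = [[-123], [-59]].

-123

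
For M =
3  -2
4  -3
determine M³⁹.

M² = I (check: tr M = 0 and det M = -1), so M³⁹ = M since 39 is odd.

[[3, -2], [4, -3]]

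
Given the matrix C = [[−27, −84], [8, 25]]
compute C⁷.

[[−15315, −45948], [4376, 13129]]

tr C = −2 and det C = −3, so the characteristic polynomial is λ² − (−2)λ + (−3) with roots 1 and −3.
Eigenvectors give P = [[3, −7], [−1, 2]] with P⁻¹ = [[−2, −7], [−1, −3]], and C = P·diag(1, −3)·P⁻¹.
Then C⁷ = P·diag(1, −2187)·P⁻¹ = [[3, 15309], [−1, −4374]] · [[−2, −7], [−1, −3]] = [[−15315, −45948], [4376, 13129]].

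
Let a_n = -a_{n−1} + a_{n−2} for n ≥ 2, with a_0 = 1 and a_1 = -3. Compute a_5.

-18

With companion matrix T = [[-1, 1], [1, 0]], [a_n, a_{n−1}]ᵀ = T·[a_{n−1}, a_{n−2}]ᵀ, so [a_5, a_4]ᵀ = T^4·[a_1, a_0]ᵀ.
T^4 = [[5, -3], [-3, 2]], giving [a_5, a_4]ᵀ = [[-18], [11]].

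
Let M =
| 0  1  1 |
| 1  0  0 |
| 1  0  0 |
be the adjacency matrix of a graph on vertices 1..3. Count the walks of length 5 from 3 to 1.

The number of length-5 walks from vertex 3 to vertex 1 is entry (3,1) of M^5, where M is the adjacency matrix.
M^2 = [[2, 0, 0], [0, 1, 1], [0, 1, 1]]
M^3 = [[0, 2, 2], [2, 0, 0], [2, 0, 0]]
M^4 = [[4, 0, 0], [0, 2, 2], [0, 2, 2]]
M^5 = [[0, 4, 4], [4, 0, 0], [4, 0, 0]]

4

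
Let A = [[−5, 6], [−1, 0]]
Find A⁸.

tr A = −5 and det A = 6, so the characteristic polynomial is λ² − (−5)λ + (6) with roots −3 and −2.
Eigenvectors give P = [[3, 2], [1, 1]] with P⁻¹ = [[1, −2], [−1, 3]], and A = P·diag(−3, −2)·P⁻¹.
Then A⁸ = P·diag(6561, 256)·P⁻¹ = [[19683, 512], [6561, 256]] · [[1, −2], [−1, 3]] = [[19171, −37830], [6305, −12354]].

[[19171, −37830], [6305, −12354]]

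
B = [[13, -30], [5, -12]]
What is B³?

tr B = 1 and det B = -6, so the characteristic polynomial is λ² − (1)λ + (-6) with roots 3 and -2.
Eigenvectors give P = [[3, 2], [1, 1]] with P⁻¹ = [[1, -2], [-1, 3]], and B = P·diag(3, -2)·P⁻¹.
Then B³ = P·diag(27, -8)·P⁻¹ = [[81, -16], [27, -8]] · [[1, -2], [-1, 3]] = [[97, -210], [35, -78]].

[[97, -210], [35, -78]]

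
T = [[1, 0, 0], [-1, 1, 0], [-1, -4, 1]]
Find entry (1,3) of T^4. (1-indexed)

0

T = I + N where N = [[0, 0, 0], [-1, 0, 0], [-1, -4, 0]] is strictly lower-triangular, so N^3 = 0.
(I + N)^4 = I + 4·N + 6·N^2 = [[1, 0, 0], [-4, 1, 0], [20, -16, 1]].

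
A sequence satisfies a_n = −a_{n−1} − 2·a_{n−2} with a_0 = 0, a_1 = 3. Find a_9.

−51

With companion matrix B = [[−1, −2], [1, 0]], [a_n, a_{n−1}]ᵀ = B·[a_{n−1}, a_{n−2}]ᵀ, so [a_9, a_8]ᵀ = B⁸·[a_1, a_0]ᵀ.
B⁸ = [[−17, −6], [3, −14]], giving [a_9, a_8]ᵀ = [[−51], [9]].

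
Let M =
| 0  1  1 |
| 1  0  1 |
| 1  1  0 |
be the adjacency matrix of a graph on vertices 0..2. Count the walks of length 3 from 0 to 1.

The number of length-3 walks from vertex 0 to vertex 1 is entry (0,1) of M³, where M is the adjacency matrix.
M² = [[2, 1, 1], [1, 2, 1], [1, 1, 2]]
M³ = [[2, 3, 3], [3, 2, 3], [3, 3, 2]]

3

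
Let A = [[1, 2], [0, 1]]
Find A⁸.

[[1, 16], [0, 1]]

A = I + N where N = [[0, 2], [0, 0]] is strictly upper-triangular, so N² = 0.
(I + N)⁸ = I + 8·N = [[1, 16], [0, 1]].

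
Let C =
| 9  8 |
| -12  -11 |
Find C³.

tr C = -2 and det C = -3, so the characteristic polynomial is λ² − (-2)λ + (-3) with roots -3 and 1.
Eigenvectors give P = [[-2, -1], [3, 1]] with P⁻¹ = [[1, 1], [-3, -2]], and C = P·diag(-3, 1)·P⁻¹.
Then C³ = P·diag(-27, 1)·P⁻¹ = [[54, -1], [-81, 1]] · [[1, 1], [-3, -2]] = [[57, 56], [-84, -83]].

[[57, 56], [-84, -83]]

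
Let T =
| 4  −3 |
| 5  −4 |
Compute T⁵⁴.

[[1, 0], [0, 1]]

T² = I (check: tr T = 0 and det T = −1), so T⁵⁴ = I since 54 is even.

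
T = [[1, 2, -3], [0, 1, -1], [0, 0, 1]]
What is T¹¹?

T = I + N where N = [[0, 2, -3], [0, 0, -1], [0, 0, 0]] is strictly upper-triangular, so N³ = 0.
(I + N)¹¹ = I + 11·N + 55·N² = [[1, 22, -143], [0, 1, -11], [0, 0, 1]].

[[1, 22, -143], [0, 1, -11], [0, 0, 1]]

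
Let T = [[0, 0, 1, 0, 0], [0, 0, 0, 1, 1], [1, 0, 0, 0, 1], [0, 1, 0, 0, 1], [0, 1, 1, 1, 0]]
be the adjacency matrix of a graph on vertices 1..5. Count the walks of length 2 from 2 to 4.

1

The number of length-2 walks from vertex 2 to vertex 4 is entry (2,4) of T^2, where T is the adjacency matrix.
T^2 = [[1, 0, 0, 0, 1], [0, 2, 1, 1, 1], [0, 1, 2, 1, 0], [0, 1, 1, 2, 1], [1, 1, 0, 1, 3]]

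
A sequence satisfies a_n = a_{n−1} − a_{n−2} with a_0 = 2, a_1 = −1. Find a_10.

1

With companion matrix C = [[1, −1], [1, 0]], [a_n, a_{n−1}]ᵀ = C·[a_{n−1}, a_{n−2}]ᵀ, so [a_10, a_9]ᵀ = C⁹·[a_1, a_0]ᵀ.
C⁹ = [[−1, 0], [0, −1]], giving [a_10, a_9]ᵀ = [[1], [−2]].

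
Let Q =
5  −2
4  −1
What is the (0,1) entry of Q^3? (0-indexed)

tr Q = 4 and det Q = 3, so the characteristic polynomial is λ² − (4)λ + (3) with roots 1 and 3.
Eigenvectors give P = [[1, 1], [2, 1]] with P⁻¹ = [[−1, 1], [2, −1]], and Q = P·diag(1, 3)·P⁻¹.
Then Q^3 = P·diag(1, 27)·P⁻¹ = [[1, 27], [2, 27]] · [[−1, 1], [2, −1]] = [[53, −26], [52, −25]].

−26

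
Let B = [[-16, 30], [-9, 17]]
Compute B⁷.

[[-646, 1290], [-387, 773]]

tr B = 1 and det B = -2, so the characteristic polynomial is λ² − (1)λ + (-2) with roots 2 and -1.
Eigenvectors give P = [[-5, 2], [-3, 1]] with P⁻¹ = [[1, -2], [3, -5]], and B = P·diag(2, -1)·P⁻¹.
Then B⁷ = P·diag(128, -1)·P⁻¹ = [[-640, -2], [-384, -1]] · [[1, -2], [3, -5]] = [[-646, 1290], [-387, 773]].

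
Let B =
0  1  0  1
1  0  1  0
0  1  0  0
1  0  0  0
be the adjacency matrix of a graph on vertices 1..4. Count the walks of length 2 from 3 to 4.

The number of length-2 walks from vertex 3 to vertex 4 is entry (3,4) of B^2, where B is the adjacency matrix.
B^2 = [[2, 0, 1, 0], [0, 2, 0, 1], [1, 0, 1, 0], [0, 1, 0, 1]]

0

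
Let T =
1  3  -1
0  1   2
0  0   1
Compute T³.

T = I + N where N = [[0, 3, -1], [0, 0, 2], [0, 0, 0]] is strictly upper-triangular, so N³ = 0.
(I + N)³ = I + 3·N + 3·N² = [[1, 9, 15], [0, 1, 6], [0, 0, 1]].

[[1, 9, 15], [0, 1, 6], [0, 0, 1]]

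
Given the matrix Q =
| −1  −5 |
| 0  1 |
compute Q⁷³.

Q² = I (check: tr Q = 0 and det Q = −1), so Q⁷³ = Q since 73 is odd.

[[−1, −5], [0, 1]]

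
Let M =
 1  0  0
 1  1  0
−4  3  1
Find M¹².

M = I + N where N = [[0, 0, 0], [1, 0, 0], [−4, 3, 0]] is strictly lower-triangular, so N³ = 0.
(I + N)¹² = I + 12·N + 66·N² = [[1, 0, 0], [12, 1, 0], [150, 36, 1]].

[[1, 0, 0], [12, 1, 0], [150, 36, 1]]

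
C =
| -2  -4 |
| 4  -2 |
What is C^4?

C^2 = [[-12, 16], [-16, -12]]
C^3 = [[88, 16], [-16, 88]]
C^4 = [[-112, -384], [384, -112]]

[[-112, -384], [384, -112]]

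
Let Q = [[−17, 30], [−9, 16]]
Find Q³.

[[−53, 90], [−27, 46]]

tr Q = −1 and det Q = −2, so the characteristic polynomial is λ² − (−1)λ + (−2) with roots 1 and −2.
Eigenvectors give P = [[5, −2], [3, −1]] with P⁻¹ = [[−1, 2], [−3, 5]], and Q = P·diag(1, −2)·P⁻¹.
Then Q³ = P·diag(1, −8)·P⁻¹ = [[5, 16], [3, 8]] · [[−1, 2], [−3, 5]] = [[−53, 90], [−27, 46]].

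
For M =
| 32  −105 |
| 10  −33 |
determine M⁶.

tr M = −1 and det M = −6, so the characteristic polynomial is λ² − (−1)λ + (−6) with roots 2 and −3.
Eigenvectors give P = [[7, −3], [2, −1]] with P⁻¹ = [[1, −3], [2, −7]], and M = P·diag(2, −3)·P⁻¹.
Then M⁶ = P·diag(64, 729)·P⁻¹ = [[448, −2187], [128, −729]] · [[1, −3], [2, −7]] = [[−3926, 13965], [−1330, 4719]].

[[−3926, 13965], [−1330, 4719]]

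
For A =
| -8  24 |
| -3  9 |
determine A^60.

[[-8, 24], [-3, 9]]

A² = A (a projection; rank 1, trace 1), so A^60 = A.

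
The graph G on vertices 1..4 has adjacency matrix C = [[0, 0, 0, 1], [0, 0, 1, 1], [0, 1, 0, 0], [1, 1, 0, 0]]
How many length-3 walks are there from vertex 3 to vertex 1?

1

The number of length-3 walks from vertex 3 to vertex 1 is entry (3,1) of C³, where C is the adjacency matrix.
C² = [[1, 1, 0, 0], [1, 2, 0, 0], [0, 0, 1, 1], [0, 0, 1, 2]]
C³ = [[0, 0, 1, 2], [0, 0, 2, 3], [1, 2, 0, 0], [2, 3, 0, 0]]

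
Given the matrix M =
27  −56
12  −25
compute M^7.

tr M = 2 and det M = −3, so the characteristic polynomial is λ² − (2)λ + (−3) with roots −1 and 3.
Eigenvectors give P = [[2, −7], [1, −3]] with P⁻¹ = [[−3, 7], [−1, 2]], and M = P·diag(−1, 3)·P⁻¹.
Then M^7 = P·diag(−1, 2187)·P⁻¹ = [[−2, −15309], [−1, −6561]] · [[−3, 7], [−1, 2]] = [[15315, −30632], [6564, −13129]].

[[15315, −30632], [6564, −13129]]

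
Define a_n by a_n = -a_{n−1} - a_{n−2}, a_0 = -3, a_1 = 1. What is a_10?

1

With companion matrix M = [[-1, -1], [1, 0]], [a_n, a_{n−1}]ᵀ = M·[a_{n−1}, a_{n−2}]ᵀ, so [a_10, a_9]ᵀ = M^9·[a_1, a_0]ᵀ.
M^9 = [[1, 0], [0, 1]], giving [a_10, a_9]ᵀ = [[1], [-3]].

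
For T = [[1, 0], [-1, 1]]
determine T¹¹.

[[1, 0], [-11, 1]]

T = I + N where N = [[0, 0], [-1, 0]] is strictly lower-triangular, so N² = 0.
(I + N)¹¹ = I + 11·N = [[1, 0], [-11, 1]].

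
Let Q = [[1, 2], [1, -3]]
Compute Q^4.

[[17, -56], [-28, 129]]

Q^2 = [[3, -4], [-2, 11]]
Q^3 = [[-1, 18], [9, -37]]
Q^4 = [[17, -56], [-28, 129]]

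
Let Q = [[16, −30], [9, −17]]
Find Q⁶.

[[−314, 630], [−189, 379]]

tr Q = −1 and det Q = −2, so the characteristic polynomial is λ² − (−1)λ + (−2) with roots −2 and 1.
Eigenvectors give P = [[5, −2], [3, −1]] with P⁻¹ = [[−1, 2], [−3, 5]], and Q = P·diag(−2, 1)·P⁻¹.
Then Q⁶ = P·diag(64, 1)·P⁻¹ = [[320, −2], [192, −1]] · [[−1, 2], [−3, 5]] = [[−314, 630], [−189, 379]].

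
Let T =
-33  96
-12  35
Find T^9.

[[-157473, 472416], [-59052, 177155]]

tr T = 2 and det T = -3, so the characteristic polynomial is λ² − (2)λ + (-3) with roots 3 and -1.
Eigenvectors give P = [[8, 3], [3, 1]] with P⁻¹ = [[-1, 3], [3, -8]], and T = P·diag(3, -1)·P⁻¹.
Then T^9 = P·diag(19683, -1)·P⁻¹ = [[157464, -3], [59049, -1]] · [[-1, 3], [3, -8]] = [[-157473, 472416], [-59052, 177155]].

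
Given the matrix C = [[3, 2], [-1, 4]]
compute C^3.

[[7, 70], [-35, 42]]

C^2 = [[7, 14], [-7, 14]]
C^3 = [[7, 70], [-35, 42]]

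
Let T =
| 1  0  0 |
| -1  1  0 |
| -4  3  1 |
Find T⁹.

T = I + N where N = [[0, 0, 0], [-1, 0, 0], [-4, 3, 0]] is strictly lower-triangular, so N³ = 0.
(I + N)⁹ = I + 9·N + 36·N² = [[1, 0, 0], [-9, 1, 0], [-144, 27, 1]].

[[1, 0, 0], [-9, 1, 0], [-144, 27, 1]]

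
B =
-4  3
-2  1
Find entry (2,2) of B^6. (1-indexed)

-125

tr B = -3 and det B = 2, so the characteristic polynomial is λ² − (-3)λ + (2) with roots -2 and -1.
Eigenvectors give P = [[3, 1], [2, 1]] with P⁻¹ = [[1, -1], [-2, 3]], and B = P·diag(-2, -1)·P⁻¹.
Then B^6 = P·diag(64, 1)·P⁻¹ = [[192, 1], [128, 1]] · [[1, -1], [-2, 3]] = [[190, -189], [126, -125]].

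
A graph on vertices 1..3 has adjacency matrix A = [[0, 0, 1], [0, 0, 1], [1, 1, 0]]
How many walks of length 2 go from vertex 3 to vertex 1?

0

The number of length-2 walks from vertex 3 to vertex 1 is entry (3,1) of A^2, where A is the adjacency matrix.
A^2 = [[1, 1, 0], [1, 1, 0], [0, 0, 2]]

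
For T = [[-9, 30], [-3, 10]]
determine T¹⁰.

[[-9, 30], [-3, 10]]

T² = T (a projection; rank 1, trace 1), so T¹⁰ = T.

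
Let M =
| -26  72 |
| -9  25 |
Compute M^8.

[[2296, -6120], [765, -2039]]

tr M = -1 and det M = -2, so the characteristic polynomial is λ² − (-1)λ + (-2) with roots -2 and 1.
Eigenvectors give P = [[-3, 8], [-1, 3]] with P⁻¹ = [[-3, 8], [-1, 3]], and M = P·diag(-2, 1)·P⁻¹.
Then M^8 = P·diag(256, 1)·P⁻¹ = [[-768, 8], [-256, 3]] · [[-3, 8], [-1, 3]] = [[2296, -6120], [765, -2039]].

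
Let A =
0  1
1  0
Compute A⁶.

A² = I (check: tr A = 0 and det A = -1), so A⁶ = I since 6 is even.

[[1, 0], [0, 1]]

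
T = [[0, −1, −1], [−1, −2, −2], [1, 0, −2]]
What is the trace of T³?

T² = [[0, 2, 4], [0, 5, 9], [−2, −1, 3]]
T³ = [[2, −4, −12], [4, −10, −28], [4, 4, −2]]

−10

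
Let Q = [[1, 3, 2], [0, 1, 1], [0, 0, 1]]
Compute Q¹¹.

Q = I + N where N = [[0, 3, 2], [0, 0, 1], [0, 0, 0]] is strictly upper-triangular, so N³ = 0.
(I + N)¹¹ = I + 11·N + 55·N² = [[1, 33, 187], [0, 1, 11], [0, 0, 1]].

[[1, 33, 187], [0, 1, 11], [0, 0, 1]]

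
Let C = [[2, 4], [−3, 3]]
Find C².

[[−8, 20], [−15, −3]]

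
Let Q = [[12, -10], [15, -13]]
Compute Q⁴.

tr Q = -1 and det Q = -6, so the characteristic polynomial is λ² − (-1)λ + (-6) with roots 2 and -3.
Eigenvectors give P = [[1, -2], [1, -3]] with P⁻¹ = [[3, -2], [1, -1]], and Q = P·diag(2, -3)·P⁻¹.
Then Q⁴ = P·diag(16, 81)·P⁻¹ = [[16, -162], [16, -243]] · [[3, -2], [1, -1]] = [[-114, 130], [-195, 211]].

[[-114, 130], [-195, 211]]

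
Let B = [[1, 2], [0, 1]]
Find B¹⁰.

[[1, 20], [0, 1]]

B = I + N where N = [[0, 2], [0, 0]] is strictly upper-triangular, so N² = 0.
(I + N)¹⁰ = I + 10·N = [[1, 20], [0, 1]].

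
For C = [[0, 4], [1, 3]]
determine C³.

[[12, 52], [13, 51]]

C² = [[4, 12], [3, 13]]
C³ = [[12, 52], [13, 51]]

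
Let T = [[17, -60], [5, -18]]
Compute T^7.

[[7073, -27780], [2315, -9132]]

tr T = -1 and det T = -6, so the characteristic polynomial is λ² − (-1)λ + (-6) with roots 2 and -3.
Eigenvectors give P = [[4, 3], [1, 1]] with P⁻¹ = [[1, -3], [-1, 4]], and T = P·diag(2, -3)·P⁻¹.
Then T^7 = P·diag(128, -2187)·P⁻¹ = [[512, -6561], [128, -2187]] · [[1, -3], [-1, 4]] = [[7073, -27780], [2315, -9132]].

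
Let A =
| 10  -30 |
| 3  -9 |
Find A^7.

A² = A (a projection; rank 1, trace 1), so A^7 = A.

[[10, -30], [3, -9]]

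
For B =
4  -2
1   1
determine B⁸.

tr B = 5 and det B = 6, so the characteristic polynomial is λ² − (5)λ + (6) with roots 2 and 3.
Eigenvectors give P = [[-1, 2], [-1, 1]] with P⁻¹ = [[1, -2], [1, -1]], and B = P·diag(2, 3)·P⁻¹.
Then B⁸ = P·diag(256, 6561)·P⁻¹ = [[-256, 13122], [-256, 6561]] · [[1, -2], [1, -1]] = [[12866, -12610], [6305, -6049]].

[[12866, -12610], [6305, -6049]]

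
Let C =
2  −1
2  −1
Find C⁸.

C² = C (a projection; rank 1, trace 1), so C⁸ = C.

[[2, −1], [2, −1]]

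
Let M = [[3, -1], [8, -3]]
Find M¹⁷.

[[3, -1], [8, -3]]

M² = I (check: tr M = 0 and det M = -1), so M¹⁷ = M since 17 is odd.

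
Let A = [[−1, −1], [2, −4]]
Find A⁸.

[[−6049, 6305], [−12610, 12866]]

tr A = −5 and det A = 6, so the characteristic polynomial is λ² − (−5)λ + (6) with roots −3 and −2.
Eigenvectors give P = [[−1, 1], [−2, 1]] with P⁻¹ = [[1, −1], [2, −1]], and A = P·diag(−3, −2)·P⁻¹.
Then A⁸ = P·diag(6561, 256)·P⁻¹ = [[−6561, 256], [−13122, 256]] · [[1, −1], [2, −1]] = [[−6049, 6305], [−12610, 12866]].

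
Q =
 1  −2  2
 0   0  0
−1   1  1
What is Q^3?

Q^2 = [[−1, 0, 4], [0, 0, 0], [−2, 3, −1]]
Q^3 = [[−5, 6, 2], [0, 0, 0], [−1, 3, −5]]

[[−5, 6, 2], [0, 0, 0], [−1, 3, −5]]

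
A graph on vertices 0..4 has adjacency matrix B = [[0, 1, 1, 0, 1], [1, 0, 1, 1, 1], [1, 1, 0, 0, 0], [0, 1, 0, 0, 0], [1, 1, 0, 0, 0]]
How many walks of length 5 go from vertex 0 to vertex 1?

42

The number of length-5 walks from vertex 0 to vertex 1 is entry (0,1) of B^5, where B is the adjacency matrix.
B^2 = [[3, 2, 1, 1, 1], [2, 4, 1, 0, 1], [1, 1, 2, 1, 2], [1, 0, 1, 1, 1], [1, 1, 2, 1, 2]]
B^3 = [[4, 6, 5, 2, 5], [6, 4, 6, 4, 6], [5, 6, 2, 1, 2], [2, 4, 1, 0, 1], [5, 6, 2, 1, 2]]
B^4 = [[16, 16, 10, 6, 10], [16, 22, 10, 4, 10], [10, 10, 11, 6, 11], [6, 4, 6, 4, 6], [10, 10, 11, 6, 11]]
B^5 = [[36, 42, 32, 16, 32], [42, 40, 38, 22, 38], [32, 38, 20, 10, 20], [16, 22, 10, 4, 10], [32, 38, 20, 10, 20]]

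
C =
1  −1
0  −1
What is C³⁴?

[[1, 0], [0, 1]]

C² = I (check: tr C = 0 and det C = −1), so C³⁴ = I since 34 is even.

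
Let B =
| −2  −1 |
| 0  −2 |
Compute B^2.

[[4, 4], [0, 4]]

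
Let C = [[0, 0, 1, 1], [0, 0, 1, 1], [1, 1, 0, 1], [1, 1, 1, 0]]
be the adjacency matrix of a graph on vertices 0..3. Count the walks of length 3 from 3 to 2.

5

The number of length-3 walks from vertex 3 to vertex 2 is entry (3,2) of C³, where C is the adjacency matrix.
C² = [[2, 2, 1, 1], [2, 2, 1, 1], [1, 1, 3, 2], [1, 1, 2, 3]]
C³ = [[2, 2, 5, 5], [2, 2, 5, 5], [5, 5, 4, 5], [5, 5, 5, 4]]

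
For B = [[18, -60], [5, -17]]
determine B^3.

[[132, -420], [35, -113]]

tr B = 1 and det B = -6, so the characteristic polynomial is λ² − (1)λ + (-6) with roots -2 and 3.
Eigenvectors give P = [[3, 4], [1, 1]] with P⁻¹ = [[-1, 4], [1, -3]], and B = P·diag(-2, 3)·P⁻¹.
Then B^3 = P·diag(-8, 27)·P⁻¹ = [[-24, 108], [-8, 27]] · [[-1, 4], [1, -3]] = [[132, -420], [35, -113]].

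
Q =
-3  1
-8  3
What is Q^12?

[[1, 0], [0, 1]]

Q² = I (check: tr Q = 0 and det Q = -1), so Q^12 = I since 12 is even.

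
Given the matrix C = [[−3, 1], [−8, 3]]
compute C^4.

[[1, 0], [0, 1]]

C² = I (check: tr C = 0 and det C = −1), so C^4 = I since 4 is even.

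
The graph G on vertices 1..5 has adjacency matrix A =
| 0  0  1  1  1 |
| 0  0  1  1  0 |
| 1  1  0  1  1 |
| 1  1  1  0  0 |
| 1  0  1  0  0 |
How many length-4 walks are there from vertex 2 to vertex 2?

11

The number of length-4 walks from vertex 2 to vertex 2 is entry (2,2) of A⁴, where A is the adjacency matrix.
A² = [[3, 2, 2, 1, 1], [2, 2, 1, 1, 1], [2, 1, 4, 2, 1], [1, 1, 2, 3, 2], [1, 1, 1, 2, 2]]
A³ = [[4, 3, 7, 7, 5], [3, 2, 6, 5, 3], [7, 6, 6, 7, 6], [7, 5, 7, 4, 3], [5, 3, 6, 3, 2]]
A⁴ = [[19, 14, 19, 14, 11], [14, 11, 13, 11, 9], [19, 13, 26, 19, 13], [14, 11, 19, 19, 14], [11, 9, 13, 14, 11]]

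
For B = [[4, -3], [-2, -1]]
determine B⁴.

[[538, -261], [-174, 103]]

B² = [[22, -9], [-6, 7]]
B³ = [[106, -57], [-38, 11]]
B⁴ = [[538, -261], [-174, 103]]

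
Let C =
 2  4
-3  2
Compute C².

[[-8, 16], [-12, -8]]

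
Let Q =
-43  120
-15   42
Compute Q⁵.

[[-2443, 6600], [-825, 2232]]

tr Q = -1 and det Q = -6, so the characteristic polynomial is λ² − (-1)λ + (-6) with roots 2 and -3.
Eigenvectors give P = [[8, -3], [3, -1]] with P⁻¹ = [[-1, 3], [-3, 8]], and Q = P·diag(2, -3)·P⁻¹.
Then Q⁵ = P·diag(32, -243)·P⁻¹ = [[256, 729], [96, 243]] · [[-1, 3], [-3, 8]] = [[-2443, 6600], [-825, 2232]].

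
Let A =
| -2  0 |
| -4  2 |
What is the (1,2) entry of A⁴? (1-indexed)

0

tr A = 0 and det A = -4, so the characteristic polynomial is λ² − (0)λ + (-4) with roots 2 and -2.
Eigenvectors give P = [[0, 1], [-1, 1]] with P⁻¹ = [[1, -1], [1, 0]], and A = P·diag(2, -2)·P⁻¹.
Then A⁴ = P·diag(16, 16)·P⁻¹ = [[0, 16], [-16, 16]] · [[1, -1], [1, 0]] = [[16, 0], [0, 16]].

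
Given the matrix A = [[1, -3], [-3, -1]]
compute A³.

A² = [[10, 0], [0, 10]]
A³ = [[10, -30], [-30, -10]]

[[10, -30], [-30, -10]]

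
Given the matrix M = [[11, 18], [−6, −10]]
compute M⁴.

tr M = 1 and det M = −2, so the characteristic polynomial is λ² − (1)λ + (−2) with roots −1 and 2.
Eigenvectors give P = [[−3, −2], [2, 1]] with P⁻¹ = [[1, 2], [−2, −3]], and M = P·diag(−1, 2)·P⁻¹.
Then M⁴ = P·diag(1, 16)·P⁻¹ = [[−3, −32], [2, 16]] · [[1, 2], [−2, −3]] = [[61, 90], [−30, −44]].

[[61, 90], [−30, −44]]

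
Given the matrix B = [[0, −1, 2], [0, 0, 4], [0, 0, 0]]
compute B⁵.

[[0, 0, 0], [0, 0, 0], [0, 0, 0]]

B is strictly triangular, hence nilpotent: B³ = 0, so B⁵ = 0.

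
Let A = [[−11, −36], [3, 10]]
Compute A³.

[[−35, −108], [9, 28]]

tr A = −1 and det A = −2, so the characteristic polynomial is λ² − (−1)λ + (−2) with roots −2 and 1.
Eigenvectors give P = [[4, −3], [−1, 1]] with P⁻¹ = [[1, 3], [1, 4]], and A = P·diag(−2, 1)·P⁻¹.
Then A³ = P·diag(−8, 1)·P⁻¹ = [[−32, −3], [8, 1]] · [[1, 3], [1, 4]] = [[−35, −108], [9, 28]].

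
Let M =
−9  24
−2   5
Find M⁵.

tr M = −4 and det M = 3, so the characteristic polynomial is λ² − (−4)λ + (3) with roots −1 and −3.
Eigenvectors give P = [[3, −4], [1, −1]] with P⁻¹ = [[−1, 4], [−1, 3]], and M = P·diag(−1, −3)·P⁻¹.
Then M⁵ = P·diag(−1, −243)·P⁻¹ = [[−3, 972], [−1, 243]] · [[−1, 4], [−1, 3]] = [[−969, 2904], [−242, 725]].

[[−969, 2904], [−242, 725]]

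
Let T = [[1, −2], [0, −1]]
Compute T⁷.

T² = I (check: tr T = 0 and det T = −1), so T⁷ = T since 7 is odd.

[[1, −2], [0, −1]]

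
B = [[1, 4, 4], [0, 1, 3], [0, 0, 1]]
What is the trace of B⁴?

B = I + N where N = [[0, 4, 4], [0, 0, 3], [0, 0, 0]] is strictly upper-triangular, so N³ = 0.
(I + N)⁴ = I + 4·N + 6·N² = [[1, 16, 88], [0, 1, 12], [0, 0, 1]].

3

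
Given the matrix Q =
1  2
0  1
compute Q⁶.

Q = I + N where N = [[0, 2], [0, 0]] is strictly upper-triangular, so N² = 0.
(I + N)⁶ = I + 6·N = [[1, 12], [0, 1]].

[[1, 12], [0, 1]]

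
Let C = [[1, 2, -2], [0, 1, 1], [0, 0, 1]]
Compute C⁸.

C = I + N where N = [[0, 2, -2], [0, 0, 1], [0, 0, 0]] is strictly upper-triangular, so N³ = 0.
(I + N)⁸ = I + 8·N + 28·N² = [[1, 16, 40], [0, 1, 8], [0, 0, 1]].

[[1, 16, 40], [0, 1, 8], [0, 0, 1]]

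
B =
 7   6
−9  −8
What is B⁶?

[[−125, −126], [189, 190]]

tr B = −1 and det B = −2, so the characteristic polynomial is λ² − (−1)λ + (−2) with roots 1 and −2.
Eigenvectors give P = [[−1, −2], [1, 3]] with P⁻¹ = [[−3, −2], [1, 1]], and B = P·diag(1, −2)·P⁻¹.
Then B⁶ = P·diag(1, 64)·P⁻¹ = [[−1, −128], [1, 192]] · [[−3, −2], [1, 1]] = [[−125, −126], [189, 190]].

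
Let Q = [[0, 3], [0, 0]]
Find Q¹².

[[0, 0], [0, 0]]

Q is strictly triangular, hence nilpotent: Q² = 0, so Q¹² = 0.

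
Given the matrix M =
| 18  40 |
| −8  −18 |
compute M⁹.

[[4608, 10240], [−2048, −4608]]

tr M = 0 and det M = −4, so the characteristic polynomial is λ² − (0)λ + (−4) with roots −2 and 2.
Eigenvectors give P = [[2, −5], [−1, 2]] with P⁻¹ = [[−2, −5], [−1, −2]], and M = P·diag(−2, 2)·P⁻¹.
Then M⁹ = P·diag(−512, 512)·P⁻¹ = [[−1024, −2560], [512, 1024]] · [[−2, −5], [−1, −2]] = [[4608, 10240], [−2048, −4608]].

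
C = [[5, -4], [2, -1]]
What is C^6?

[[1457, -1456], [728, -727]]

tr C = 4 and det C = 3, so the characteristic polynomial is λ² − (4)λ + (3) with roots 1 and 3.
Eigenvectors give P = [[1, 2], [1, 1]] with P⁻¹ = [[-1, 2], [1, -1]], and C = P·diag(1, 3)·P⁻¹.
Then C^6 = P·diag(1, 729)·P⁻¹ = [[1, 1458], [1, 729]] · [[-1, 2], [1, -1]] = [[1457, -1456], [728, -727]].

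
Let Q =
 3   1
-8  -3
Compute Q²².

Q² = I (check: tr Q = 0 and det Q = -1), so Q²² = I since 22 is even.

[[1, 0], [0, 1]]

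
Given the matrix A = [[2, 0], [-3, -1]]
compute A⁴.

[[16, 0], [-15, 1]]

tr A = 1 and det A = -2, so the characteristic polynomial is λ² − (1)λ + (-2) with roots -1 and 2.
Eigenvectors give P = [[0, -1], [1, 1]] with P⁻¹ = [[1, 1], [-1, 0]], and A = P·diag(-1, 2)·P⁻¹.
Then A⁴ = P·diag(1, 16)·P⁻¹ = [[0, -16], [1, 16]] · [[1, 1], [-1, 0]] = [[16, 0], [-15, 1]].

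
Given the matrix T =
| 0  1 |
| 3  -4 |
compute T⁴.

T² = [[3, -4], [-12, 19]]
T³ = [[-12, 19], [57, -88]]
T⁴ = [[57, -88], [-264, 409]]

[[57, -88], [-264, 409]]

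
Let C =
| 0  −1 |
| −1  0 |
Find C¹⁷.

[[0, −1], [−1, 0]]

C² = I (check: tr C = 0 and det C = −1), so C¹⁷ = C since 17 is odd.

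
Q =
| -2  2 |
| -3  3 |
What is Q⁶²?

Q² = Q (a projection; rank 1, trace 1), so Q⁶² = Q.

[[-2, 2], [-3, 3]]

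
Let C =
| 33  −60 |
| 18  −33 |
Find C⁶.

[[729, 0], [0, 729]]

tr C = 0 and det C = −9, so the characteristic polynomial is λ² − (0)λ + (−9) with roots 3 and −3.
Eigenvectors give P = [[2, −5], [1, −3]] with P⁻¹ = [[3, −5], [1, −2]], and C = P·diag(3, −3)·P⁻¹.
Then C⁶ = P·diag(729, 729)·P⁻¹ = [[1458, −3645], [729, −2187]] · [[3, −5], [1, −2]] = [[729, 0], [0, 729]].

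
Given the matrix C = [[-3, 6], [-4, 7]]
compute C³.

tr C = 4 and det C = 3, so the characteristic polynomial is λ² − (4)λ + (3) with roots 3 and 1.
Eigenvectors give P = [[1, 3], [1, 2]] with P⁻¹ = [[-2, 3], [1, -1]], and C = P·diag(3, 1)·P⁻¹.
Then C³ = P·diag(27, 1)·P⁻¹ = [[27, 3], [27, 2]] · [[-2, 3], [1, -1]] = [[-51, 78], [-52, 79]].

[[-51, 78], [-52, 79]]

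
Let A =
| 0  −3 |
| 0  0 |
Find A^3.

A is strictly triangular, hence nilpotent: A^2 = 0, so A^3 = 0.

[[0, 0], [0, 0]]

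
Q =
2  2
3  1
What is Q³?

Q² = [[10, 6], [9, 7]]
Q³ = [[38, 26], [39, 25]]

[[38, 26], [39, 25]]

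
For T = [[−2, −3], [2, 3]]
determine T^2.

[[−2, −3], [2, 3]]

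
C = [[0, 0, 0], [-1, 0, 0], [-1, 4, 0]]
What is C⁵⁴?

C is strictly triangular, hence nilpotent: C³ = 0, so C⁵⁴ = 0.

[[0, 0, 0], [0, 0, 0], [0, 0, 0]]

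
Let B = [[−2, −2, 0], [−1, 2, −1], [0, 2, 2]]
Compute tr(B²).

12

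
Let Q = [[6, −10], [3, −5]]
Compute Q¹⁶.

Q² = Q (a projection; rank 1, trace 1), so Q¹⁶ = Q.

[[6, −10], [3, −5]]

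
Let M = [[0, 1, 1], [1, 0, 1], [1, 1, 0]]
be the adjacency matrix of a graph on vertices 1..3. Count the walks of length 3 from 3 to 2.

3

The number of length-3 walks from vertex 3 to vertex 2 is entry (3,2) of M^3, where M is the adjacency matrix.
M^2 = [[2, 1, 1], [1, 2, 1], [1, 1, 2]]
M^3 = [[2, 3, 3], [3, 2, 3], [3, 3, 2]]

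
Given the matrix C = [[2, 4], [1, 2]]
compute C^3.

C^2 = [[8, 16], [4, 8]]
C^3 = [[32, 64], [16, 32]]

[[32, 64], [16, 32]]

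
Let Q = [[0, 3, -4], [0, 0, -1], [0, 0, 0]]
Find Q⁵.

Q is strictly triangular, hence nilpotent: Q³ = 0, so Q⁵ = 0.

[[0, 0, 0], [0, 0, 0], [0, 0, 0]]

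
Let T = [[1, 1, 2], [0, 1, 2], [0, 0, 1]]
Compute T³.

[[1, 3, 12], [0, 1, 6], [0, 0, 1]]

T = I + N where N = [[0, 1, 2], [0, 0, 2], [0, 0, 0]] is strictly upper-triangular, so N³ = 0.
(I + N)³ = I + 3·N + 3·N² = [[1, 3, 12], [0, 1, 6], [0, 0, 1]].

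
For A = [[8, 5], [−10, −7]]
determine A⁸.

tr A = 1 and det A = −6, so the characteristic polynomial is λ² − (1)λ + (−6) with roots −2 and 3.
Eigenvectors give P = [[−1, −1], [2, 1]] with P⁻¹ = [[1, 1], [−2, −1]], and A = P·diag(−2, 3)·P⁻¹.
Then A⁸ = P·diag(256, 6561)·P⁻¹ = [[−256, −6561], [512, 6561]] · [[1, 1], [−2, −1]] = [[12866, 6305], [−12610, −6049]].

[[12866, 6305], [−12610, −6049]]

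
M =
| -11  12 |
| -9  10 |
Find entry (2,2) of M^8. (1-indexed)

tr M = -1 and det M = -2, so the characteristic polynomial is λ² − (-1)λ + (-2) with roots 1 and -2.
Eigenvectors give P = [[1, 4], [1, 3]] with P⁻¹ = [[-3, 4], [1, -1]], and M = P·diag(1, -2)·P⁻¹.
Then M^8 = P·diag(1, 256)·P⁻¹ = [[1, 1024], [1, 768]] · [[-3, 4], [1, -1]] = [[1021, -1020], [765, -764]].

-764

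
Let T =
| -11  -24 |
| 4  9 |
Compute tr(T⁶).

730

tr T = -2 and det T = -3, so the characteristic polynomial is λ² − (-2)λ + (-3) with roots 1 and -3.
Eigenvectors give P = [[2, -3], [-1, 1]] with P⁻¹ = [[-1, -3], [-1, -2]], and T = P·diag(1, -3)·P⁻¹.
Then T⁶ = P·diag(1, 729)·P⁻¹ = [[2, -2187], [-1, 729]] · [[-1, -3], [-1, -2]] = [[2185, 4368], [-728, -1455]].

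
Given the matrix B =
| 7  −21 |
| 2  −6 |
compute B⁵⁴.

[[7, −21], [2, −6]]

B² = B (a projection; rank 1, trace 1), so B⁵⁴ = B.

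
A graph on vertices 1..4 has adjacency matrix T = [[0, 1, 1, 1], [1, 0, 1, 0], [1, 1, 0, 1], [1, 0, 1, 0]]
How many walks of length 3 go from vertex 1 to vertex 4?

The number of length-3 walks from vertex 1 to vertex 4 is entry (1,4) of T³, where T is the adjacency matrix.
T² = [[3, 1, 2, 1], [1, 2, 1, 2], [2, 1, 3, 1], [1, 2, 1, 2]]
T³ = [[4, 5, 5, 5], [5, 2, 5, 2], [5, 5, 4, 5], [5, 2, 5, 2]]

5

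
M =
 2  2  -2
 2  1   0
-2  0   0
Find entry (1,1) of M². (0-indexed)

5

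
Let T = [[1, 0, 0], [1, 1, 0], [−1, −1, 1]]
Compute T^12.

[[1, 0, 0], [12, 1, 0], [−78, −12, 1]]

T = I + N where N = [[0, 0, 0], [1, 0, 0], [−1, −1, 0]] is strictly lower-triangular, so N^3 = 0.
(I + N)^12 = I + 12·N + 66·N^2 = [[1, 0, 0], [12, 1, 0], [−78, −12, 1]].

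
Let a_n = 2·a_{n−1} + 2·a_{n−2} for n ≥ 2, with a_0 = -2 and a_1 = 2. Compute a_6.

64

With companion matrix T = [[2, 2], [1, 0]], [a_n, a_{n−1}]ᵀ = T·[a_{n−1}, a_{n−2}]ᵀ, so [a_6, a_5]ᵀ = T⁵·[a_1, a_0]ᵀ.
T⁵ = [[120, 88], [44, 32]], giving [a_6, a_5]ᵀ = [[64], [24]].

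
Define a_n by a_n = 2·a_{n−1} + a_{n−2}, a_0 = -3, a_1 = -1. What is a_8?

-915

With companion matrix A = [[2, 1], [1, 0]], [a_n, a_{n−1}]ᵀ = A·[a_{n−1}, a_{n−2}]ᵀ, so [a_8, a_7]ᵀ = A^7·[a_1, a_0]ᵀ.
A^7 = [[408, 169], [169, 70]], giving [a_8, a_7]ᵀ = [[-915], [-379]].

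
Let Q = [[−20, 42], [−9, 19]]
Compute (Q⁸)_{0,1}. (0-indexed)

−3570

tr Q = −1 and det Q = −2, so the characteristic polynomial is λ² − (−1)λ + (−2) with roots 1 and −2.
Eigenvectors give P = [[−2, −7], [−1, −3]] with P⁻¹ = [[3, −7], [−1, 2]], and Q = P·diag(1, −2)·P⁻¹.
Then Q⁸ = P·diag(1, 256)·P⁻¹ = [[−2, −1792], [−1, −768]] · [[3, −7], [−1, 2]] = [[1786, −3570], [765, −1529]].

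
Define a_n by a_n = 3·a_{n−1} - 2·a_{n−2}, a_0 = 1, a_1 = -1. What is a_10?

-2045

With companion matrix M = [[3, -2], [1, 0]], [a_n, a_{n−1}]ᵀ = M·[a_{n−1}, a_{n−2}]ᵀ, so [a_10, a_9]ᵀ = M^9·[a_1, a_0]ᵀ.
M^9 = [[1023, -1022], [511, -510]], giving [a_10, a_9]ᵀ = [[-2045], [-1021]].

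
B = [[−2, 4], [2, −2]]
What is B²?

[[12, −16], [−8, 12]]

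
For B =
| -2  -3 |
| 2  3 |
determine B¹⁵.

[[-2, -3], [2, 3]]

B² = B (a projection; rank 1, trace 1), so B¹⁵ = B.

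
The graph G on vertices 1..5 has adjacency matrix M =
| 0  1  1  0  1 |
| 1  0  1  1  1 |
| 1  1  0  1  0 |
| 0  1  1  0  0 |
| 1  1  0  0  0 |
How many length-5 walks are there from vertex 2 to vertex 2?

The number of length-5 walks from vertex 2 to vertex 2 is entry (2,2) of M^5, where M is the adjacency matrix.
M^2 = [[3, 2, 1, 2, 1], [2, 4, 2, 1, 1], [1, 2, 3, 1, 2], [2, 1, 1, 2, 1], [1, 1, 2, 1, 2]]
M^3 = [[4, 7, 7, 3, 5], [7, 6, 7, 6, 6], [7, 7, 4, 5, 3], [3, 6, 5, 2, 3], [5, 6, 3, 3, 2]]
M^4 = [[19, 19, 14, 14, 11], [19, 26, 19, 13, 13], [14, 19, 19, 11, 14], [14, 13, 11, 11, 9], [11, 13, 14, 9, 11]]
M^5 = [[44, 58, 52, 33, 38], [58, 64, 58, 45, 45], [52, 58, 44, 38, 33], [33, 45, 38, 24, 27], [38, 45, 33, 27, 24]]

64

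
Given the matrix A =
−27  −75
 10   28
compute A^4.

tr A = 1 and det A = −6, so the characteristic polynomial is λ² − (1)λ + (−6) with roots 3 and −2.
Eigenvectors give P = [[−5, 3], [2, −1]] with P⁻¹ = [[1, 3], [2, 5]], and A = P·diag(3, −2)·P⁻¹.
Then A^4 = P·diag(81, 16)·P⁻¹ = [[−405, 48], [162, −16]] · [[1, 3], [2, 5]] = [[−309, −975], [130, 406]].

[[−309, −975], [130, 406]]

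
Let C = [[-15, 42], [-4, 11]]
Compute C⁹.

tr C = -4 and det C = 3, so the characteristic polynomial is λ² − (-4)λ + (3) with roots -3 and -1.
Eigenvectors give P = [[7, -3], [2, -1]] with P⁻¹ = [[1, -3], [2, -7]], and C = P·diag(-3, -1)·P⁻¹.
Then C⁹ = P·diag(-19683, -1)·P⁻¹ = [[-137781, 3], [-39366, 1]] · [[1, -3], [2, -7]] = [[-137775, 413322], [-39364, 118091]].

[[-137775, 413322], [-39364, 118091]]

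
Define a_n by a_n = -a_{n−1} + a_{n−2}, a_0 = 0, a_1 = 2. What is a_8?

-42

With companion matrix C = [[-1, 1], [1, 0]], [a_n, a_{n−1}]ᵀ = C·[a_{n−1}, a_{n−2}]ᵀ, so [a_8, a_7]ᵀ = C⁷·[a_1, a_0]ᵀ.
C⁷ = [[-21, 13], [13, -8]], giving [a_8, a_7]ᵀ = [[-42], [26]].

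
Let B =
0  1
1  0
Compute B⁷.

B² = I (check: tr B = 0 and det B = −1), so B⁷ = B since 7 is odd.

[[0, 1], [1, 0]]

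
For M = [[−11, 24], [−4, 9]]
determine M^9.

[[−59051, 118104], [−19684, 39369]]

tr M = −2 and det M = −3, so the characteristic polynomial is λ² − (−2)λ + (−3) with roots −3 and 1.
Eigenvectors give P = [[3, 2], [1, 1]] with P⁻¹ = [[1, −2], [−1, 3]], and M = P·diag(−3, 1)·P⁻¹.
Then M^9 = P·diag(−19683, 1)·P⁻¹ = [[−59049, 2], [−19683, 1]] · [[1, −2], [−1, 3]] = [[−59051, 118104], [−19684, 39369]].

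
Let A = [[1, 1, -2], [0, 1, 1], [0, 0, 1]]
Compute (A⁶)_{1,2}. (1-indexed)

A = I + N where N = [[0, 1, -2], [0, 0, 1], [0, 0, 0]] is strictly upper-triangular, so N³ = 0.
(I + N)⁶ = I + 6·N + 15·N² = [[1, 6, 3], [0, 1, 6], [0, 0, 1]].

6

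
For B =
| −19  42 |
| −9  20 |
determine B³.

tr B = 1 and det B = −2, so the characteristic polynomial is λ² − (1)λ + (−2) with roots 2 and −1.
Eigenvectors give P = [[2, 7], [1, 3]] with P⁻¹ = [[−3, 7], [1, −2]], and B = P·diag(2, −1)·P⁻¹.
Then B³ = P·diag(8, −1)·P⁻¹ = [[16, −7], [8, −3]] · [[−3, 7], [1, −2]] = [[−55, 126], [−27, 62]].

[[−55, 126], [−27, 62]]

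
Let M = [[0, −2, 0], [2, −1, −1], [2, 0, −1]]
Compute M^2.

[[−4, 2, 2], [−4, −3, 2], [−2, −4, 1]]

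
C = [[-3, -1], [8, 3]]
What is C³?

[[-3, -1], [8, 3]]

C² = I (check: tr C = 0 and det C = -1), so C³ = C since 3 is odd.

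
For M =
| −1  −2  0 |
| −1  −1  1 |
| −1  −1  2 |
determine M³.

M² = [[3, 4, −2], [1, 2, 1], [0, 1, 3]]
M³ = [[−5, −8, 0], [−4, −5, 4], [−4, −4, 7]]

[[−5, −8, 0], [−4, −5, 4], [−4, −4, 7]]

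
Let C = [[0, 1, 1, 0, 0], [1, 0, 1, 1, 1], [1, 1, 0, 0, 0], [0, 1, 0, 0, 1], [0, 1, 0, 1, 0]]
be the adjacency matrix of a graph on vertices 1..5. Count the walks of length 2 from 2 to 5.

The number of length-2 walks from vertex 2 to vertex 5 is entry (2,5) of C², where C is the adjacency matrix.
C² = [[2, 1, 1, 1, 1], [1, 4, 1, 1, 1], [1, 1, 2, 1, 1], [1, 1, 1, 2, 1], [1, 1, 1, 1, 2]]

1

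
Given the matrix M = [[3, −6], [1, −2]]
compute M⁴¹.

M² = M (a projection; rank 1, trace 1), so M⁴¹ = M.

[[3, −6], [1, −2]]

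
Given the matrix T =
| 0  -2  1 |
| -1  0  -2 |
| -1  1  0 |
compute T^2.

[[1, 1, 4], [2, 0, -1], [-1, 2, -3]]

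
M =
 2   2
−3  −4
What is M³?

[[8, 12], [−18, −28]]

M² = [[−2, −4], [6, 10]]
M³ = [[8, 12], [−18, −28]]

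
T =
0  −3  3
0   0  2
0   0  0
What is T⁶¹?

T is strictly triangular, hence nilpotent: T³ = 0, so T⁶¹ = 0.

[[0, 0, 0], [0, 0, 0], [0, 0, 0]]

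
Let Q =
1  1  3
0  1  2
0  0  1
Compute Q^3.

[[1, 3, 15], [0, 1, 6], [0, 0, 1]]

Q = I + N where N = [[0, 1, 3], [0, 0, 2], [0, 0, 0]] is strictly upper-triangular, so N^3 = 0.
(I + N)^3 = I + 3·N + 3·N^2 = [[1, 3, 15], [0, 1, 6], [0, 0, 1]].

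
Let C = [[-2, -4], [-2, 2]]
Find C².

[[12, 0], [0, 12]]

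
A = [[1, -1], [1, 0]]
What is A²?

[[0, -1], [1, -1]]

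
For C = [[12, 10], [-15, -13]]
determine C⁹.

tr C = -1 and det C = -6, so the characteristic polynomial is λ² − (-1)λ + (-6) with roots -3 and 2.
Eigenvectors give P = [[2, -1], [-3, 1]] with P⁻¹ = [[-1, -1], [-3, -2]], and C = P·diag(-3, 2)·P⁻¹.
Then C⁹ = P·diag(-19683, 512)·P⁻¹ = [[-39366, -512], [59049, 512]] · [[-1, -1], [-3, -2]] = [[40902, 40390], [-60585, -60073]].

[[40902, 40390], [-60585, -60073]]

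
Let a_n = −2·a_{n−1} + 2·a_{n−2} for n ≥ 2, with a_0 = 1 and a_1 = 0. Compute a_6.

With companion matrix B = [[−2, 2], [1, 0]], [a_n, a_{n−1}]ᵀ = B·[a_{n−1}, a_{n−2}]ᵀ, so [a_6, a_5]ᵀ = B⁵·[a_1, a_0]ᵀ.
B⁵ = [[−120, 88], [44, −32]], giving [a_6, a_5]ᵀ = [[88], [−32]].

88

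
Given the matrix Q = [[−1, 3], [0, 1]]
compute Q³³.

Q² = I (check: tr Q = 0 and det Q = −1), so Q³³ = Q since 33 is odd.

[[−1, 3], [0, 1]]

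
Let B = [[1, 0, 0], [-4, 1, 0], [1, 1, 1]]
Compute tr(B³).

3

B = I + N where N = [[0, 0, 0], [-4, 0, 0], [1, 1, 0]] is strictly lower-triangular, so N³ = 0.
(I + N)³ = I + 3·N + 3·N² = [[1, 0, 0], [-12, 1, 0], [-9, 3, 1]].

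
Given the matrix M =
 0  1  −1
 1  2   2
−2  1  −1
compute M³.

[[−5, 8, −4], [5, 13, 15], [−11, 6, −10]]

M² = [[3, 1, 3], [−2, 7, 1], [3, −1, 5]]
M³ = [[−5, 8, −4], [5, 13, 15], [−11, 6, −10]]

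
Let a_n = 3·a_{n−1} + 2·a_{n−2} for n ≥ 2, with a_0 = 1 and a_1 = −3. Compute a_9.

With companion matrix Q = [[3, 2], [1, 0]], [a_n, a_{n−1}]ᵀ = Q·[a_{n−1}, a_{n−2}]ᵀ, so [a_9, a_8]ᵀ = Q⁸·[a_1, a_0]ᵀ.
Q⁸ = [[22363, 12558], [6279, 3526]], giving [a_9, a_8]ᵀ = [[−54531], [−15311]].

−54531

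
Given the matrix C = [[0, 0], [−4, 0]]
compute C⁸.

[[0, 0], [0, 0]]

C is strictly triangular, hence nilpotent: C² = 0, so C⁸ = 0.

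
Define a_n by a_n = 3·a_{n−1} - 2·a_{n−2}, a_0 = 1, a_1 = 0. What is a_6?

-62

With companion matrix T = [[3, -2], [1, 0]], [a_n, a_{n−1}]ᵀ = T·[a_{n−1}, a_{n−2}]ᵀ, so [a_6, a_5]ᵀ = T⁵·[a_1, a_0]ᵀ.
T⁵ = [[63, -62], [31, -30]], giving [a_6, a_5]ᵀ = [[-62], [-30]].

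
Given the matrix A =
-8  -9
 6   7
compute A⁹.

[[-1538, -1539], [1026, 1027]]

tr A = -1 and det A = -2, so the characteristic polynomial is λ² − (-1)λ + (-2) with roots -2 and 1.
Eigenvectors give P = [[3, -1], [-2, 1]] with P⁻¹ = [[1, 1], [2, 3]], and A = P·diag(-2, 1)·P⁻¹.
Then A⁹ = P·diag(-512, 1)·P⁻¹ = [[-1536, -1], [1024, 1]] · [[1, 1], [2, 3]] = [[-1538, -1539], [1026, 1027]].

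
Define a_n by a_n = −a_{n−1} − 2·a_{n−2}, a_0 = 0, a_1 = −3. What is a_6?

With companion matrix B = [[−1, −2], [1, 0]], [a_n, a_{n−1}]ᵀ = B·[a_{n−1}, a_{n−2}]ᵀ, so [a_6, a_5]ᵀ = B^5·[a_1, a_0]ᵀ.
B^5 = [[−5, 2], [−1, −6]], giving [a_6, a_5]ᵀ = [[15], [3]].

15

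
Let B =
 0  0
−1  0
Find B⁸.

B is strictly triangular, hence nilpotent: B² = 0, so B⁸ = 0.

[[0, 0], [0, 0]]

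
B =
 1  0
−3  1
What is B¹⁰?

[[1, 0], [−30, 1]]

B = I + N where N = [[0, 0], [−3, 0]] is strictly lower-triangular, so N² = 0.
(I + N)¹⁰ = I + 10·N = [[1, 0], [−30, 1]].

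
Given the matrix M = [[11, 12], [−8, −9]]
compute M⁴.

[[241, 240], [−160, −159]]

tr M = 2 and det M = −3, so the characteristic polynomial is λ² − (2)λ + (−3) with roots −1 and 3.
Eigenvectors give P = [[−1, −3], [1, 2]] with P⁻¹ = [[2, 3], [−1, −1]], and M = P·diag(−1, 3)·P⁻¹.
Then M⁴ = P·diag(1, 81)·P⁻¹ = [[−1, −243], [1, 162]] · [[2, 3], [−1, −1]] = [[241, 240], [−160, −159]].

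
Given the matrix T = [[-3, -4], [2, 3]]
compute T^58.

T² = I (check: tr T = 0 and det T = -1), so T^58 = I since 58 is even.

[[1, 0], [0, 1]]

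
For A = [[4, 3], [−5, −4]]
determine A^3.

[[4, 3], [−5, −4]]

A² = I (check: tr A = 0 and det A = −1), so A^3 = A since 3 is odd.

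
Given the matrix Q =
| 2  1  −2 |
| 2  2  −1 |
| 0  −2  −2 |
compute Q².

[[6, 8, −1], [8, 8, −4], [−4, 0, 6]]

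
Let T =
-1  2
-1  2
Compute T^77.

T² = T (a projection; rank 1, trace 1), so T^77 = T.

[[-1, 2], [-1, 2]]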